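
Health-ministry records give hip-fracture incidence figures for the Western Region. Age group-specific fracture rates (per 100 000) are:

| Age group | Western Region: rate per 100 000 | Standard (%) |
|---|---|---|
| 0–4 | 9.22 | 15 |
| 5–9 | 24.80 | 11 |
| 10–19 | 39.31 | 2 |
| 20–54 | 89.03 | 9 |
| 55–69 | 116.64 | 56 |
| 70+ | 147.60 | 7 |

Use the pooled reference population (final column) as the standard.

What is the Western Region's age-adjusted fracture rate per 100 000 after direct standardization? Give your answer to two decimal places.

88.56

Standard weights: 0.15, 0.11, 0.02, 0.09, 0.56, 0.07.
Standardized rate: 0.1500×9.22 + 0.1100×24.80 + 0.0200×39.31 + 0.0900×89.03 + 0.5600×116.64 + 0.0700×147.60 = 88.5603 per 100 000.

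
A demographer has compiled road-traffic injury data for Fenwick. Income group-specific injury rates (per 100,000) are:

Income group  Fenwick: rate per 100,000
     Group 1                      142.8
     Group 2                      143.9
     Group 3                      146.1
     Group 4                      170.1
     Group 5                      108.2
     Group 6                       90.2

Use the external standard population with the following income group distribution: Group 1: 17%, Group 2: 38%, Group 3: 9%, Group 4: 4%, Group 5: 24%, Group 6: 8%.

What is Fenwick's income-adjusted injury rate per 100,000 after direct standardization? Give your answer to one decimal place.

Standard weights: 0.17, 0.38, 0.09, 0.04, 0.24, 0.08.
Standardized rate: 0.1700×142.8 + 0.3800×143.9 + 0.0900×146.1 + 0.0400×170.1 + 0.2400×108.2 + 0.0800×90.2 = 132.0950 per 100,000.

132.1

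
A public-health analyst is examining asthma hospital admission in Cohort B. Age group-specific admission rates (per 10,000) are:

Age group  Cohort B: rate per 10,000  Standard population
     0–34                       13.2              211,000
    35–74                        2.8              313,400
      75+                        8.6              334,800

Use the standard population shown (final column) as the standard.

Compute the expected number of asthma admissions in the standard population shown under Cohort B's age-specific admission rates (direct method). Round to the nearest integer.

654

Expected asthma admissions = Σ (standard pop × age-specific rate ÷ 10,000)
= 211,000×13.2/10,000 + 313,400×2.8/10,000 + 334,800×8.6/10,000
= 278.52 + 87.75 + 287.93 = 654.20.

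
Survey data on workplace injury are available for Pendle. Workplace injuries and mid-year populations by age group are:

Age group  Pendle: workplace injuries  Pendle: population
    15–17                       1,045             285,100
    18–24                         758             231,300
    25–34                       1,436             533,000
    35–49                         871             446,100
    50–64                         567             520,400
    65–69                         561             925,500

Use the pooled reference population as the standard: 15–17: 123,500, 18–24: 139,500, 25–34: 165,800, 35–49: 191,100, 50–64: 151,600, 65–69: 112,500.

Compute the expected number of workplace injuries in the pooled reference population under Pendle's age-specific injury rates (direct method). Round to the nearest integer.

1963

Age-specific rates per 10,000 for Pendle: 36.65, 32.77, 26.94, 19.52, 10.90, 6.06.
Expected workplace injuries = Σ (standard pop × age-specific rate ÷ 10,000)
= 123,500×36.65/10,000 + 139,500×32.77/10,000 + 165,800×26.94/10,000 + 191,100×19.52/10,000 + 151,600×10.90/10,000 + 112,500×6.06/10,000
= 452.67 + 457.16 + 446.70 + 373.12 + 165.18 + 68.19 = 1963.02.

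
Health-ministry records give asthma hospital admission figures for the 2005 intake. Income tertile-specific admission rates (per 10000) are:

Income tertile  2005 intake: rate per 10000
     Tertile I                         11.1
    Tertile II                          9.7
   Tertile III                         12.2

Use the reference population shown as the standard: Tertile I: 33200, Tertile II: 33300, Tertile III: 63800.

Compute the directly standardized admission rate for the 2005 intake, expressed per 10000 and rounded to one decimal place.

Standard total = 130300; weights = 0.2548, 0.2556, 0.4896.
Standardized rate: 0.2548×11.1 + 0.2556×9.7 + 0.4896×12.2 = 11.2808 per 10000.

11.3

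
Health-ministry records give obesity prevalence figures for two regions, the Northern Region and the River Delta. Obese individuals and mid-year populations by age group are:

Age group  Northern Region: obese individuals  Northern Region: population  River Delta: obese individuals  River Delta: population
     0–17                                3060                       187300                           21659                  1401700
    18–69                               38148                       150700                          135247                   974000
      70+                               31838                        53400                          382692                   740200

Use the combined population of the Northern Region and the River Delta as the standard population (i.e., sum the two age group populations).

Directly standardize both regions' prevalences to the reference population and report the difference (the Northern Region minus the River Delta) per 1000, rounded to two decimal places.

Age-specific rates per 1000 for the Northern Region: 16.337, 253.139, 596.217.
For the River Delta: 15.452, 138.857, 517.012.
Combined standard total = 3507300; weights = 0.4531, 0.3207, 0.2263.
The Northern Region: 0.4531×16.337 + 0.3207×253.139 + 0.2263×596.217 = 223.4834 per 1000.
The River Delta: 0.4531×15.452 + 0.3207×138.857 + 0.2263×517.012 = 168.5132 per 1000.
Difference = 223.4834 − 168.5132 = 54.9702.

54.97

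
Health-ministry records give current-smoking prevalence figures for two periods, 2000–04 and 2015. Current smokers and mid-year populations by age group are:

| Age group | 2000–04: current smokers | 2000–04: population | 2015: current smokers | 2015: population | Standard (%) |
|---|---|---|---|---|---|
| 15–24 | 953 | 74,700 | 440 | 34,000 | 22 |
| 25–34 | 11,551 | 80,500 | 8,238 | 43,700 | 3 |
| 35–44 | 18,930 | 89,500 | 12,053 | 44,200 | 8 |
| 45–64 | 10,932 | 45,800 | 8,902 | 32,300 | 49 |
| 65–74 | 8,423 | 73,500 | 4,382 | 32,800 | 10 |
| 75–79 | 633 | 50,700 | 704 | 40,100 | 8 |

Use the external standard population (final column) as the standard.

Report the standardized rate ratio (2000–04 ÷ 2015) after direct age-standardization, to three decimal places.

0.852

Age-specific rates per 1,000 for 2000–04: 12.758, 143.491, 211.508, 238.690, 114.599, 12.485.
For 2015: 12.941, 188.513, 272.692, 275.604, 133.598, 17.556.
Standard weights: 0.22, 0.03, 0.08, 0.49, 0.10, 0.08.
2000–04: 0.2200×12.758 + 0.0300×143.491 + 0.0800×211.508 + 0.4900×238.690 + 0.1000×114.599 + 0.0800×12.485 = 153.4488 per 1,000.
2015: 0.2200×12.941 + 0.0300×188.513 + 0.0800×272.692 + 0.4900×275.604 + 0.1000×133.598 + 0.0800×17.556 = 180.1279 per 1,000.
Ratio = 153.4488 ÷ 180.1279 = 0.85189.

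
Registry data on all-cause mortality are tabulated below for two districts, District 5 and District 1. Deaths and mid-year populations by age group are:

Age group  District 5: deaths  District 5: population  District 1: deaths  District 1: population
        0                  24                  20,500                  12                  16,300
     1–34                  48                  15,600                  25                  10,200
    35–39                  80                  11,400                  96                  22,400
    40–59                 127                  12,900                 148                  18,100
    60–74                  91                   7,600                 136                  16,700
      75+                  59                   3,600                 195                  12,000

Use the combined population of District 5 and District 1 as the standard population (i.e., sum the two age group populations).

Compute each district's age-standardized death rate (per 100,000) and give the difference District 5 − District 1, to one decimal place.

162.2

Age-specific rates per 100,000 for District 5: 117.07, 307.69, 701.75, 984.50, 1197.37, 1638.89.
For District 1: 73.62, 245.10, 428.57, 817.68, 814.37, 1625.00.
Combined standard total = 167,300; weights = 0.2200, 0.1542, 0.2020, 0.1853, 0.1452, 0.0932.
District 5: 0.2200×117.07 + 0.1542×307.69 + 0.2020×701.75 + 0.1853×984.50 + 0.1452×1197.37 + 0.0932×1638.89 = 724.1372 per 100,000.
District 1: 0.2200×73.62 + 0.1542×245.10 + 0.2020×428.57 + 0.1853×817.68 + 0.1452×814.37 + 0.0932×1625.00 = 561.8992 per 100,000.
Difference = 724.1372 − 561.8992 = 162.2380.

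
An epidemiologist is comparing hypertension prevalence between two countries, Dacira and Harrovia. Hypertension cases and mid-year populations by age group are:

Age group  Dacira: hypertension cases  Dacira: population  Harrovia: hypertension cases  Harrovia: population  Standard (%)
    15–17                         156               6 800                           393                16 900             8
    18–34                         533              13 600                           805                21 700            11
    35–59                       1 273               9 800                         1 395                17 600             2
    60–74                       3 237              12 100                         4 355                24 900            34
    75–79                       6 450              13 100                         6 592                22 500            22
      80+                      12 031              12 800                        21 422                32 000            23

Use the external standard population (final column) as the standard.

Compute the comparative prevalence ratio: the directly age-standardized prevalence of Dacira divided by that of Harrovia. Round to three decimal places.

1.486

Age-specific rates per 1 000 for Dacira: 22.941, 39.191, 129.898, 267.521, 492.366, 939.922.
For Harrovia: 23.254, 37.097, 79.261, 174.900, 292.978, 669.438.
Standard weights: 0.08, 0.11, 0.02, 0.34, 0.22, 0.23.
Dacira: 0.0800×22.941 + 0.1100×39.191 + 0.0200×129.898 + 0.3400×267.521 + 0.2200×492.366 + 0.2300×939.922 = 424.2039 per 1 000.
Harrovia: 0.0800×23.254 + 0.1100×37.097 + 0.0200×79.261 + 0.3400×174.900 + 0.2200×292.978 + 0.2300×669.438 = 285.4178 per 1 000.
Ratio = 424.2039 ÷ 285.4178 = 1.48626.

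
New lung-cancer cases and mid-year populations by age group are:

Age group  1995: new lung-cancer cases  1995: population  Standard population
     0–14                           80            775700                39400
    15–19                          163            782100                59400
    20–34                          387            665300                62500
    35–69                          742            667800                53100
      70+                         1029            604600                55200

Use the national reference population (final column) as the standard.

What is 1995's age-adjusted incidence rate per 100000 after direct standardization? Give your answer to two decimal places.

76.32

Age-specific rates per 100000 for 1995: 10.31, 20.84, 58.17, 111.11, 170.20.
Standard total = 269600; weights = 0.1461, 0.2203, 0.2318, 0.1970, 0.2047.
Standardized rate: 0.1461×10.31 + 0.2203×20.84 + 0.2318×58.17 + 0.1970×111.11 + 0.2047×170.20 = 76.3155 per 100000.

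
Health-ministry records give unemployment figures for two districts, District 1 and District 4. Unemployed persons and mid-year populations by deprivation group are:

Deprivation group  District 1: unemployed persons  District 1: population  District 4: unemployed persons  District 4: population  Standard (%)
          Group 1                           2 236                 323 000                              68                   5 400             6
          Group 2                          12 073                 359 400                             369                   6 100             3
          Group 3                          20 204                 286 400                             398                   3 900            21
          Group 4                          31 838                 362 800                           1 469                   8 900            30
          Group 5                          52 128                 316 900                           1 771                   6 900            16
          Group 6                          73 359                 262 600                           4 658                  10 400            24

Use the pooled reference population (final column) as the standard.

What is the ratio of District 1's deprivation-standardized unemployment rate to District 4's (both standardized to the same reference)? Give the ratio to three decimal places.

Deprivation-specific rates per 1 000 for District 1: 6.923, 33.592, 70.545, 87.756, 164.494, 279.356.
For District 4: 12.593, 60.492, 102.051, 165.056, 256.667, 447.885.
Standard weights: 0.06, 0.03, 0.21, 0.30, 0.16, 0.24.
District 1: 0.0600×6.923 + 0.0300×33.592 + 0.2100×70.545 + 0.3000×87.756 + 0.1600×164.494 + 0.2400×279.356 = 135.9289 per 1 000.
District 4: 0.0600×12.593 + 0.0300×60.492 + 0.2100×102.051 + 0.3000×165.056 + 0.1600×256.667 + 0.2400×447.885 = 222.0769 per 1 000.
Ratio = 135.9289 ÷ 222.0769 = 0.61208.

0.612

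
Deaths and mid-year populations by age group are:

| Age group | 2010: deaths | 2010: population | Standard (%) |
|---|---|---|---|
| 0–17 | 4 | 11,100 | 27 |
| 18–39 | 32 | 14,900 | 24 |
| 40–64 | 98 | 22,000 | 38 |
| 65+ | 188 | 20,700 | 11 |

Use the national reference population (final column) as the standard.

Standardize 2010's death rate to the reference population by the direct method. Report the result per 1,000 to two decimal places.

3.30

Age-specific rates per 1,000 for 2010: 0.360, 2.148, 4.455, 9.082.
Standard weights: 0.27, 0.24, 0.38, 0.11.
Standardized rate: 0.2700×0.360 + 0.2400×2.148 + 0.3800×4.455 + 0.1100×9.082 = 3.3045 per 1,000.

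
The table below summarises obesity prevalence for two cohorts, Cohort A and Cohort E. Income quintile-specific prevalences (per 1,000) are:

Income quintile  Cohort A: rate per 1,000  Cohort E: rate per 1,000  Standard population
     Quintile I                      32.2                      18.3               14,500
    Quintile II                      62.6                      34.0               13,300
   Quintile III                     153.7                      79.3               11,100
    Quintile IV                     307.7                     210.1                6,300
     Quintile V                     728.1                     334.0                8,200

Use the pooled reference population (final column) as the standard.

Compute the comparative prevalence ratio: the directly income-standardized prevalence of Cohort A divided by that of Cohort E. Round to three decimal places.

Standard total = 53,400; weights = 0.2715, 0.2491, 0.2079, 0.1180, 0.1536.
Cohort A: 0.2715×32.2 + 0.2491×62.6 + 0.2079×153.7 + 0.1180×307.7 + 0.1536×728.1 = 204.3910 per 1,000.
Cohort E: 0.2715×18.3 + 0.2491×34.0 + 0.2079×79.3 + 0.1180×210.1 + 0.1536×334.0 = 105.9964 per 1,000.
Ratio = 204.3910 ÷ 105.9964 = 1.92828.

1.928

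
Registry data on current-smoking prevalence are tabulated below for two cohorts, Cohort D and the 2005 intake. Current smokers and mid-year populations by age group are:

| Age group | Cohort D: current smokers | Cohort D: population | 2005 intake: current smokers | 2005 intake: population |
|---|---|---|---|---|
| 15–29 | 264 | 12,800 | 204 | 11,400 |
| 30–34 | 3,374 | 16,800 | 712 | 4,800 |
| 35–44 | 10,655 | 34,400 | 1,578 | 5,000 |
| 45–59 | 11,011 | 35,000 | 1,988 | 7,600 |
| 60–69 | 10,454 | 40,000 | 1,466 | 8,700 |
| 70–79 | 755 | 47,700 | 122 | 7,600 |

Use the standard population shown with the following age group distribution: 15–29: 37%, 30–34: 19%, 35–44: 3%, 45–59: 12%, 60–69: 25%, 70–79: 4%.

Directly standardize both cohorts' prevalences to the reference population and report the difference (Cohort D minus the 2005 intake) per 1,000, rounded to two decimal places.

Age-specific rates per 1,000 for Cohort D: 20.625, 200.833, 309.738, 314.600, 261.350, 15.828.
For the 2005 intake: 17.895, 148.333, 315.600, 261.579, 168.506, 16.053.
Standard weights: 0.37, 0.19, 0.03, 0.12, 0.25, 0.04.
Cohort D: 0.3700×20.625 + 0.1900×200.833 + 0.0300×309.738 + 0.1200×314.600 + 0.2500×261.350 + 0.0400×15.828 = 158.8044 per 1,000.
The 2005 intake: 0.3700×17.895 + 0.1900×148.333 + 0.0300×315.600 + 0.1200×261.579 + 0.2500×168.506 + 0.0400×16.053 = 118.4304 per 1,000.
Difference = 158.8044 − 118.4304 = 40.3740.

40.37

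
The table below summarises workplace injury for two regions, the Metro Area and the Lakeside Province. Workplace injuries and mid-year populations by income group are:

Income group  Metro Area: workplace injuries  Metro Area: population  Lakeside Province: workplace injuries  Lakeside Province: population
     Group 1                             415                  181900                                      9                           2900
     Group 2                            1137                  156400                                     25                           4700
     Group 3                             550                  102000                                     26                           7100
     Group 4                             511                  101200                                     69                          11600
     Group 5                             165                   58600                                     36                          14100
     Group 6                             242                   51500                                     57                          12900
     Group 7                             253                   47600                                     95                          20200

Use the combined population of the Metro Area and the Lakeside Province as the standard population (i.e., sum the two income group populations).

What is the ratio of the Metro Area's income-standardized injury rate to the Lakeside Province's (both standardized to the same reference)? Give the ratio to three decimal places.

1.100

Income-specific rates per 10000 for the Metro Area: 22.81, 72.70, 53.92, 50.49, 28.16, 46.99, 53.15.
For the Lakeside Province: 31.03, 53.19, 36.62, 59.48, 25.53, 44.19, 47.03.
Combined standard total = 772700; weights = 0.2392, 0.2085, 0.1412, 0.1460, 0.0941, 0.0833, 0.0877.
The Metro Area: 0.2392×22.81 + 0.2085×72.70 + 0.1412×53.92 + 0.1460×50.49 + 0.0941×28.16 + 0.0833×46.99 + 0.0877×53.15 = 46.8271 per 10000.
The Lakeside Province: 0.2392×31.03 + 0.2085×53.19 + 0.1412×36.62 + 0.1460×59.48 + 0.0941×25.53 + 0.0833×44.19 + 0.0877×47.03 = 42.5774 per 10000.
Ratio = 46.8271 ÷ 42.5774 = 1.09981.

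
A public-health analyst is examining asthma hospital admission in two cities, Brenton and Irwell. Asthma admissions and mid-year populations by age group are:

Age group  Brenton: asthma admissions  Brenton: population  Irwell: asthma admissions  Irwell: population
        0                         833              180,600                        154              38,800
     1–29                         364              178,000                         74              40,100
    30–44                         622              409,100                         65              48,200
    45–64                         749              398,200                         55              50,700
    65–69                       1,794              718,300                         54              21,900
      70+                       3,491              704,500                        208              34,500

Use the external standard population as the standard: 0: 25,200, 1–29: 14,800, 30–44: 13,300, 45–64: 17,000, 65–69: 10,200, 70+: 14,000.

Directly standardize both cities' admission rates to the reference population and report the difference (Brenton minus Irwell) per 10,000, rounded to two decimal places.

Age-specific rates per 10,000 for Brenton: 46.12, 20.45, 15.20, 18.81, 24.98, 49.55.
For Irwell: 39.69, 18.45, 13.49, 10.85, 24.66, 60.29.
Standard total = 94,500; weights = 0.2667, 0.1566, 0.1407, 0.1799, 0.1079, 0.1481.
Brenton: 0.2667×46.12 + 0.1566×20.45 + 0.1407×15.20 + 0.1799×18.81 + 0.1079×24.98 + 0.1481×49.55 = 31.0629 per 10,000.
Irwell: 0.2667×39.69 + 0.1566×18.45 + 0.1407×13.49 + 0.1799×10.85 + 0.1079×24.66 + 0.1481×60.29 = 28.9171 per 10,000.
Difference = 31.0629 − 28.9171 = 2.1459.

2.15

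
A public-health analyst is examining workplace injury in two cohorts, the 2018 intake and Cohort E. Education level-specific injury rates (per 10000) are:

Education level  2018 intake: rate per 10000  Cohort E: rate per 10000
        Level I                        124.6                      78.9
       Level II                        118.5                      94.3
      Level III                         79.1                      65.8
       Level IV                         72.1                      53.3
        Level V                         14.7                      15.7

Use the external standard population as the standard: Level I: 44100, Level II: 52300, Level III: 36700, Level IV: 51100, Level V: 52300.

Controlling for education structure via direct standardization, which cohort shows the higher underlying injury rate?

2018 intake

Standard total = 236500; weights = 0.1865, 0.2211, 0.1552, 0.2161, 0.2211.
The 2018 intake: 0.1865×124.6 + 0.2211×118.5 + 0.1552×79.1 + 0.2161×72.1 + 0.2211×14.7 = 80.5433 per 10000.
Cohort E: 0.1865×78.9 + 0.2211×94.3 + 0.1552×65.8 + 0.2161×53.3 + 0.2211×15.7 = 60.7652 per 10000.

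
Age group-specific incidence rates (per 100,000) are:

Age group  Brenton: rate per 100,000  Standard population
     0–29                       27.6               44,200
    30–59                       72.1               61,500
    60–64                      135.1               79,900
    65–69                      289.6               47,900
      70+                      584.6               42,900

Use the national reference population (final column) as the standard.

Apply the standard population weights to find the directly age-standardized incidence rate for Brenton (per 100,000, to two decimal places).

Standard total = 276,400; weights = 0.1599, 0.2225, 0.2891, 0.1733, 0.1552.
Standardized rate: 0.1599×27.6 + 0.2225×72.1 + 0.2891×135.1 + 0.1733×289.6 + 0.1552×584.6 = 200.4332 per 100,000.

200.43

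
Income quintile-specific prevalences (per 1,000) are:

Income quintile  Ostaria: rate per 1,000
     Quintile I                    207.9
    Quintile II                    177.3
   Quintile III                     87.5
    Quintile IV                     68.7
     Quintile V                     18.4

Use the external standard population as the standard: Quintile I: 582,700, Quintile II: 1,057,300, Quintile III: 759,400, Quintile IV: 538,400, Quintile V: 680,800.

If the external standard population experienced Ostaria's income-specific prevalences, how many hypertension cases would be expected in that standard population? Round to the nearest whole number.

Expected hypertension cases = Σ (standard pop × income-specific rate ÷ 1,000)
= 582,700×207.9/1,000 + 1,057,300×177.3/1,000 + 759,400×87.5/1,000 + 538,400×68.7/1,000 + 680,800×18.4/1,000
= 121143.33 + 187459.29 + 66447.50 + 36988.08 + 12526.72 = 424564.92.

424565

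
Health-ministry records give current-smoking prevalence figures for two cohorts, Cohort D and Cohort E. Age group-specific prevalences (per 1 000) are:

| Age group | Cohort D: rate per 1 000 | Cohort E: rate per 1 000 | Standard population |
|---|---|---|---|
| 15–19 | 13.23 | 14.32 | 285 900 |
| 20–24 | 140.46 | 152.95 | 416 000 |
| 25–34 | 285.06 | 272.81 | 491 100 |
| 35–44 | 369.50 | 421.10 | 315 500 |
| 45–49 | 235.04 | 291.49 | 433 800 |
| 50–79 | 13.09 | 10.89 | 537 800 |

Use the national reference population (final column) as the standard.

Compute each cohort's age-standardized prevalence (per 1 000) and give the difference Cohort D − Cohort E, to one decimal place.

Standard total = 2 480 100; weights = 0.1153, 0.1677, 0.1980, 0.1272, 0.1749, 0.2168.
Cohort D: 0.1153×13.23 + 0.1677×140.46 + 0.1980×285.06 + 0.1272×369.50 + 0.1749×235.04 + 0.2168×13.09 = 172.4867 per 1 000.
Cohort E: 0.1153×14.32 + 0.1677×152.95 + 0.1980×272.81 + 0.1272×421.10 + 0.1749×291.49 + 0.2168×10.89 = 188.2425 per 1 000.
Difference = 172.4867 − 188.2425 = -15.7559.

-15.8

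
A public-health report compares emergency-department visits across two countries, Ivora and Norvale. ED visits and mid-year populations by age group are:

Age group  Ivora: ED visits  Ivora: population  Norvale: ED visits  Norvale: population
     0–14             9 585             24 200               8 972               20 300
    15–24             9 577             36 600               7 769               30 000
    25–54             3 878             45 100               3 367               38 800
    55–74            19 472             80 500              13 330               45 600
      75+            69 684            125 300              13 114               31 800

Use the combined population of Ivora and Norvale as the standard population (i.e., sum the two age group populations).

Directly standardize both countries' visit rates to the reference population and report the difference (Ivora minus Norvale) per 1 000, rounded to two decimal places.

Age-specific rates per 1 000 for Ivora: 396.074, 261.667, 85.987, 241.888, 556.137.
For Norvale: 441.970, 258.967, 86.778, 292.325, 412.390.
Combined standard total = 478 200; weights = 0.0931, 0.1393, 0.1754, 0.2637, 0.3285.
Ivora: 0.0931×396.074 + 0.1393×261.667 + 0.1754×85.987 + 0.2637×241.888 + 0.3285×556.137 = 334.8763 per 1 000.
Norvale: 0.0931×441.970 + 0.1393×258.967 + 0.1754×86.778 + 0.2637×292.325 + 0.3285×412.390 = 304.9857 per 1 000.
Difference = 334.8763 − 304.9857 = 29.8906.

29.89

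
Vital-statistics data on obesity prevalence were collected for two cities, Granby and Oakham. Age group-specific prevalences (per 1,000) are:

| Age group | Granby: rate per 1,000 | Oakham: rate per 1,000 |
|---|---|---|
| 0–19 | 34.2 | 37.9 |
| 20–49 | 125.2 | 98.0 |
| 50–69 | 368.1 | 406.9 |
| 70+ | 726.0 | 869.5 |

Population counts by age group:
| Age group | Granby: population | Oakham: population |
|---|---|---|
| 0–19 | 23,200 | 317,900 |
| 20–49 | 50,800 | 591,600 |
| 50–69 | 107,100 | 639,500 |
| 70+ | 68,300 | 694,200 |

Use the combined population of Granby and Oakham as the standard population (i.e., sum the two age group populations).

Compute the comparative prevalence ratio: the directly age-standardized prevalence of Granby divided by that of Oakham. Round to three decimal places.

Combined standard total = 2,492,600; weights = 0.1368, 0.2577, 0.2995, 0.3059.
Granby: 0.1368×34.2 + 0.2577×125.2 + 0.2995×368.1 + 0.3059×726.0 = 369.2901 per 1,000.
Oakham: 0.1368×37.9 + 0.2577×98.0 + 0.2995×406.9 + 0.3059×869.5 = 418.3055 per 1,000.
Ratio = 369.2901 ÷ 418.3055 = 0.88282.

0.883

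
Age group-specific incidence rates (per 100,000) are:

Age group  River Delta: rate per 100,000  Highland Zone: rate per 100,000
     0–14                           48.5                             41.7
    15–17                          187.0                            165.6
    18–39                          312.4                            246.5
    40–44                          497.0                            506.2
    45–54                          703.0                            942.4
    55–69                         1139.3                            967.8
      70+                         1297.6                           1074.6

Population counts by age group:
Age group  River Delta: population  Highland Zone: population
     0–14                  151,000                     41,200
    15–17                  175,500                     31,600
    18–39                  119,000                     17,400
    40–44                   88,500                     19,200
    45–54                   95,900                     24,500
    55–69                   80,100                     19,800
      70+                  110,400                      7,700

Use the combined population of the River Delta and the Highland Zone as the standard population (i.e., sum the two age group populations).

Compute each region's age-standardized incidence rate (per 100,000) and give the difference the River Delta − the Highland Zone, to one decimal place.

Combined standard total = 981,800; weights = 0.1958, 0.2109, 0.1389, 0.1097, 0.1226, 0.1018, 0.1203.
The River Delta: 0.1958×48.5 + 0.2109×187.0 + 0.1389×312.4 + 0.1097×497.0 + 0.1226×703.0 + 0.1018×1139.3 + 0.1203×1297.6 = 505.0840 per 100,000.
The Highland Zone: 0.1958×41.7 + 0.2109×165.6 + 0.1389×246.5 + 0.1097×506.2 + 0.1226×942.4 + 0.1018×967.8 + 0.1203×1074.6 = 476.1757 per 100,000.
Difference = 505.0840 − 476.1757 = 28.9083.

28.9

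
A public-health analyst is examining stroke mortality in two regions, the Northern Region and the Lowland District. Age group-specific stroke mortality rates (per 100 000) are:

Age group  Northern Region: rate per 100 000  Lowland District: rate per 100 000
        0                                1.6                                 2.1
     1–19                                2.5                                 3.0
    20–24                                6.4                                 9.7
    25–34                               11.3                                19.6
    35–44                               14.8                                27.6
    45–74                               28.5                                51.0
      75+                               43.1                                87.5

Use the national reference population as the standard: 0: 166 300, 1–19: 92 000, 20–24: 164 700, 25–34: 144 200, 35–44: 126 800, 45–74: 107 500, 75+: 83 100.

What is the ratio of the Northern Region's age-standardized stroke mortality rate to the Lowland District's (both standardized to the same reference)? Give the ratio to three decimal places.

Standard total = 884 600; weights = 0.1880, 0.1040, 0.1862, 0.1630, 0.1433, 0.1215, 0.0939.
The Northern Region: 0.1880×1.6 + 0.1040×2.5 + 0.1862×6.4 + 0.1630×11.3 + 0.1433×14.8 + 0.1215×28.5 + 0.0939×43.1 = 13.2281 per 100 000.
The Lowland District: 0.1880×2.1 + 0.1040×3.0 + 0.1862×9.7 + 0.1630×19.6 + 0.1433×27.6 + 0.1215×51.0 + 0.0939×87.5 = 24.0816 per 100 000.
Ratio = 13.2281 ÷ 24.0816 = 0.54931.

0.549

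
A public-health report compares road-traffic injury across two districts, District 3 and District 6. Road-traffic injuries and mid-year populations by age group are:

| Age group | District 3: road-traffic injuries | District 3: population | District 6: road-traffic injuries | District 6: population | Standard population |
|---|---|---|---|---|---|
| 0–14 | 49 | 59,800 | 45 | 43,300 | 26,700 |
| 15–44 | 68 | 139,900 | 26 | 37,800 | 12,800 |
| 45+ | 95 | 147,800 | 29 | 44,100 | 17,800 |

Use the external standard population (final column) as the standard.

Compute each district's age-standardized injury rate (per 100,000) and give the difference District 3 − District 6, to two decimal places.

Age-specific rates per 100,000 for District 3: 81.94, 48.61, 64.28.
For District 6: 103.93, 68.78, 65.76.
Standard total = 57,300; weights = 0.4660, 0.2234, 0.3106.
District 3: 0.4660×81.94 + 0.2234×48.61 + 0.3106×64.28 = 69.0064 per 100,000.
District 6: 0.4660×103.93 + 0.2234×68.78 + 0.3106×65.76 = 84.2194 per 100,000.
Difference = 69.0064 − 84.2194 = -15.2130.

-15.21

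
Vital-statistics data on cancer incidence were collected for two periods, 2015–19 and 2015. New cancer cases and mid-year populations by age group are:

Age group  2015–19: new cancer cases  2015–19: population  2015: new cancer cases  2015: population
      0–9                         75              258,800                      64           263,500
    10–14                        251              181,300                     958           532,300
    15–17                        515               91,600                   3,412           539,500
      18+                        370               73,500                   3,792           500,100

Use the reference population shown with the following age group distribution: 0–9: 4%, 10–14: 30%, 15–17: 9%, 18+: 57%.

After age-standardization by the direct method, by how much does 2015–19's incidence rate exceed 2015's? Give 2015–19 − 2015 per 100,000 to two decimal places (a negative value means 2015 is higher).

-163.85

Age-specific rates per 100,000 for 2015–19: 28.98, 138.44, 562.23, 503.40.
For 2015: 24.29, 179.97, 632.44, 758.25.
Standard weights: 0.04, 0.30, 0.09, 0.57.
2015–19: 0.0400×28.98 + 0.3000×138.44 + 0.0900×562.23 + 0.5700×503.40 = 380.2318 per 100,000.
2015: 0.0400×24.29 + 0.3000×179.97 + 0.0900×632.44 + 0.5700×758.25 = 544.0846 per 100,000.
Difference = 380.2318 − 544.0846 = -163.8528.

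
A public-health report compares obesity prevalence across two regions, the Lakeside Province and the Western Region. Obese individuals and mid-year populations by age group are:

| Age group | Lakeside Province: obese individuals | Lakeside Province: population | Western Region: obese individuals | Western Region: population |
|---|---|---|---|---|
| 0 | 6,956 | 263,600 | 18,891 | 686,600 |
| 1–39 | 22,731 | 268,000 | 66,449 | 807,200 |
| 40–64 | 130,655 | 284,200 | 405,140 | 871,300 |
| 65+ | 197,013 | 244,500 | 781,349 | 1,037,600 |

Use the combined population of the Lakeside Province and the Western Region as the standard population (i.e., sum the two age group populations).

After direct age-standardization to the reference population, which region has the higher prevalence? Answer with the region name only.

Age-specific rates per 1,000 for the Lakeside Province: 26.388, 84.817, 459.729, 805.779.
For the Western Region: 27.514, 82.320, 464.983, 753.035.
Combined standard total = 4,463,000; weights = 0.2129, 0.2409, 0.2589, 0.2873.
The Lakeside Province: 0.2129×26.388 + 0.2409×84.817 + 0.2589×459.729 + 0.2873×805.779 = 376.5575 per 1,000.
The Western Region: 0.2129×27.514 + 0.2409×82.320 + 0.2589×464.983 + 0.2873×753.035 = 362.4039 per 1,000.
The crude rates (337.03 vs 373.77) would put the Western Region higher, but that reflects its age composition; once standardized to a common age structure, the Lakeside Province has the higher underlying rate.

Lakeside Province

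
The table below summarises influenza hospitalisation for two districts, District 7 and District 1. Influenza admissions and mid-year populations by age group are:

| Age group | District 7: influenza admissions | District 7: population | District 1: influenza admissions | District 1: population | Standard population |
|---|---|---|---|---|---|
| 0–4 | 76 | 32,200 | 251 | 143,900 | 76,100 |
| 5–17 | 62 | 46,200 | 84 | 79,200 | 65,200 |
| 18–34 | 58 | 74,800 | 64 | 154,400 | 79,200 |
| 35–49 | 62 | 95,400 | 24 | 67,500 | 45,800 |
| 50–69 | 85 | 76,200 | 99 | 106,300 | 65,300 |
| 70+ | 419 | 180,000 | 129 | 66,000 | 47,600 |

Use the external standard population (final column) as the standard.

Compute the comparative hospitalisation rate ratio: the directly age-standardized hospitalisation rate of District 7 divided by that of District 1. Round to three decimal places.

1.339

Age-specific rates per 100,000 for District 7: 236.02, 134.20, 77.54, 64.99, 111.55, 232.78.
For District 1: 174.43, 106.06, 41.45, 35.56, 93.13, 195.45.
Standard total = 379,200; weights = 0.2007, 0.1719, 0.2089, 0.1208, 0.1722, 0.1255.
District 7: 0.2007×236.02 + 0.1719×134.20 + 0.2089×77.54 + 0.1208×64.99 + 0.1722×111.55 + 0.1255×232.78 = 142.9149 per 100,000.
District 1: 0.2007×174.43 + 0.1719×106.06 + 0.2089×41.45 + 0.1208×35.56 + 0.1722×93.13 + 0.1255×195.45 = 106.7657 per 100,000.
Ratio = 142.9149 ÷ 106.7657 = 1.33858.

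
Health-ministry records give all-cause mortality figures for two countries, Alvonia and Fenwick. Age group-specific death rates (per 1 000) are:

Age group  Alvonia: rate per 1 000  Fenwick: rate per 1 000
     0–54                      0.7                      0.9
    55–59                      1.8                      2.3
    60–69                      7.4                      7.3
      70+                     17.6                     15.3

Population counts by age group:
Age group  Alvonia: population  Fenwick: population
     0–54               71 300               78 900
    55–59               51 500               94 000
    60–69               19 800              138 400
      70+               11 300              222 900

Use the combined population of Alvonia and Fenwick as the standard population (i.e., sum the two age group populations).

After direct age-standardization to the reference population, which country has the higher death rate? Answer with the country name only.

Alvonia

Combined standard total = 688 100; weights = 0.2183, 0.2115, 0.2299, 0.3404.
Alvonia: 0.2183×0.7 + 0.2115×1.8 + 0.2299×7.4 + 0.3404×17.6 = 8.2250 per 1 000.
Fenwick: 0.2183×0.9 + 0.2115×2.3 + 0.2299×7.3 + 0.3404×15.3 = 7.5686 per 1 000.
The crude rates (3.17 vs 8.81) would put Fenwick higher, but that reflects its age composition; once standardized to a common age structure, Alvonia has the higher underlying rate.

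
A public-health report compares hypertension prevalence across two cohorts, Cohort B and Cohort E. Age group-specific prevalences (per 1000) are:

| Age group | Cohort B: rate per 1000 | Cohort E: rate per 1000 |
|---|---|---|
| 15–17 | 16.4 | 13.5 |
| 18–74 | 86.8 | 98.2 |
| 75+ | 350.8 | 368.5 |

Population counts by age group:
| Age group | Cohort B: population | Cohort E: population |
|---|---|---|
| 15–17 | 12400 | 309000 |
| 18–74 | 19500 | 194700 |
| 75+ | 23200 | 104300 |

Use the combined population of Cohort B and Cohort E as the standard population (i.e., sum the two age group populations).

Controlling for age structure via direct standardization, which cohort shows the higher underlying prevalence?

Cohort E

Combined standard total = 663100; weights = 0.4847, 0.3230, 0.1923.
Cohort B: 0.4847×16.4 + 0.3230×86.8 + 0.1923×350.8 = 103.4392 per 1000.
Cohort E: 0.4847×13.5 + 0.3230×98.2 + 0.1923×368.5 = 109.1194 per 1000.
The crude rates (182.11 vs 101.52) would put Cohort B higher, but that reflects its age composition; once standardized to a common age structure, Cohort E has the higher underlying rate.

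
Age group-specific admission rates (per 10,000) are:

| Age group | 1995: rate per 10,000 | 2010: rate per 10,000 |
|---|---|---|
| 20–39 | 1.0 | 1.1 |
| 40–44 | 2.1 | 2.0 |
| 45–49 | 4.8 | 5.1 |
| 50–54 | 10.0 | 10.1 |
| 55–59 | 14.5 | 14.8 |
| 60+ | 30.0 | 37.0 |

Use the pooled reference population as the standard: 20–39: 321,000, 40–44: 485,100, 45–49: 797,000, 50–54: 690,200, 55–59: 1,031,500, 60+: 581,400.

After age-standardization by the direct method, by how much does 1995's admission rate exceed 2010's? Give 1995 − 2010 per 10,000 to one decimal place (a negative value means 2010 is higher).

Standard total = 3,906,200; weights = 0.0822, 0.1242, 0.2040, 0.1767, 0.2641, 0.1488.
1995: 0.0822×1.0 + 0.1242×2.1 + 0.2040×4.8 + 0.1767×10.0 + 0.2641×14.5 + 0.1488×30.0 = 11.3835 per 10,000.
2010: 0.0822×1.1 + 0.1242×2.0 + 0.2040×5.1 + 0.1767×10.1 + 0.2641×14.8 + 0.1488×37.0 = 12.5792 per 10,000.
Difference = 11.3835 − 12.5792 = -1.1958.

-1.2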